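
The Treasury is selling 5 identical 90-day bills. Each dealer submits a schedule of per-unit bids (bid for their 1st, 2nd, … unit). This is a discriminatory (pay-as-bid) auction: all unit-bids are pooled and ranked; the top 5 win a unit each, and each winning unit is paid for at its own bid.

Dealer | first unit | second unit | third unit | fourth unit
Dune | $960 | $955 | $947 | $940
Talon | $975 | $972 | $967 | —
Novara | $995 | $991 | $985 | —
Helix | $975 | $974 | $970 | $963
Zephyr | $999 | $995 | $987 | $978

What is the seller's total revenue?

Merging the schedules and taking the best 5: 999 (Zephyr-1), 995 (Novara-1), 995 (Zephyr-2), 991 (Novara-2), 987 (Zephyr-3)
Next rejected bid: $985 (not a price — pay-as-bid).
Each winning unit pays its own bid.
Revenue = 999 + 995 + 995 + 991 + 987 = $4,967.

Total revenue: $4,967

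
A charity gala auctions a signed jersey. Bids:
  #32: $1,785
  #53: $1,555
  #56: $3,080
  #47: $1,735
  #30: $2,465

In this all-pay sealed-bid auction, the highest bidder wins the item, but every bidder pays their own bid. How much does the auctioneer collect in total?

All-pay sealed-bid auction: the highest bidder wins the item, but every bidder pays their own bid.
Sorting bids: 3,080 (#56) > 2,465 (#30) > 1,785 (#32) > 1,735 (#47) > 1,555 (#53)
Every bidder forfeits their bid regardless of winning.
Revenue = 1,785 + 1,555 + 3,080 + 1,735 + 2,465 = $10,620.

Total revenue: $10,620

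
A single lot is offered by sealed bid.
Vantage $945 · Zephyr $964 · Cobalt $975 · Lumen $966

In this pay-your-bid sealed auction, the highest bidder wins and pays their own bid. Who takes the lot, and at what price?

Rule: the highest bidder wins and pays their own bid.
Bids in order: 975 (Cobalt) > 966 (Lumen) > 964 (Zephyr) > 945 (Vantage)
Cobalt is highest → pays own bid, $975.

Cobalt pays $975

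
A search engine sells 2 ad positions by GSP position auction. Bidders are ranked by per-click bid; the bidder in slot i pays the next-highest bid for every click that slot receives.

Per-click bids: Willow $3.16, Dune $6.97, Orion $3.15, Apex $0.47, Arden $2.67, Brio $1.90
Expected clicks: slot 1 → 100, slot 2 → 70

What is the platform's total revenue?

Total revenue: $536.50

Sorting advertisers: $6.97 (Dune) > $3.16 (Willow) > $3.15 (Orion) > …
Slot 1: Dune pays $3.16 × 100 = $316.00
Slot 2: Willow pays $3.15 × 70 = $220.50
Total = $536.50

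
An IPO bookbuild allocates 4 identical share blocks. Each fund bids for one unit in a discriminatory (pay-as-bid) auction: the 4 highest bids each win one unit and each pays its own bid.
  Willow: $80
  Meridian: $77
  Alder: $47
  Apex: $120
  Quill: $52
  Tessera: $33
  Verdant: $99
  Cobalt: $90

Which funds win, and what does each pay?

Apex $120, Verdant $99, Cobalt $90, Willow $80

Bids ranked high→low: 120 (Apex), 99 (Verdant), 90 (Cobalt), 80 (Willow), 77 (Meridian), 52 (Quill), …
Top 4: Apex, Verdant, Cobalt, Willow.
Each winner pays its own bid: Apex $120, Verdant $99, Cobalt $90, Willow $80.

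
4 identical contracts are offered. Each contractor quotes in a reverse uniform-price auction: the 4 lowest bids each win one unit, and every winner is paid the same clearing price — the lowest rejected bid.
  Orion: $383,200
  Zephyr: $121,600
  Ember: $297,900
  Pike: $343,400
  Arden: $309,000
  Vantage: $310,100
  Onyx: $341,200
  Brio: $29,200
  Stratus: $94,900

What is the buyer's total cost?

Ordering the bids: 29,200 (Brio), 94,900 (Stratus), 121,600 (Zephyr), 297,900 (Ember), 309,000 (Arden), 310,100 (Vantage), …
The 4 lowest are Brio, Stratus, Zephyr, Ember.
First losing bid is Arden's $309,000, which sets the uniform price.
Total cost = 4 × $309,000 = $1,236,000.

Total cost: $1,236,000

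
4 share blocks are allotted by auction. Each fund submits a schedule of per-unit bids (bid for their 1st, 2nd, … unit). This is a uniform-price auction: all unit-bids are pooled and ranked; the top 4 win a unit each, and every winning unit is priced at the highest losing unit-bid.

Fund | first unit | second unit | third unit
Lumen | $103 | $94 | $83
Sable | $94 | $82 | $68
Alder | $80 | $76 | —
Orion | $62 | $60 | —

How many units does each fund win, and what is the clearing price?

All unit-bids, highest first — top 4: 103 (Lumen-1), 94 (Lumen-2), 94 (Sable-1), 83 (Lumen-3)
Highest rejected unit-bid = $82.
Allocation: Lumen 3, Sable 1.

Lumen 3, Sable 1; clearing price $82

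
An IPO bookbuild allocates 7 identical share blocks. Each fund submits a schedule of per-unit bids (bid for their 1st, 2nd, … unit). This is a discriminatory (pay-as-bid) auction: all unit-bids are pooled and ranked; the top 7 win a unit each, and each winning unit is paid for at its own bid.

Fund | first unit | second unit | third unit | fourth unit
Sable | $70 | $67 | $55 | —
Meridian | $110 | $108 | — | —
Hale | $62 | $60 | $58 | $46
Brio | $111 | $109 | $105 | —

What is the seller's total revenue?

All unit-bids, highest first — top 7: 111 (Brio-1), 110 (Meridian-1), 109 (Brio-2), 108 (Meridian-2), 105 (Brio-3), 70 (Sable-1), 67 (Sable-2)
Next rejected bid: $62 (not a price — pay-as-bid).
Each winning unit pays its own bid.
Revenue = 111 + 110 + 109 + 108 + 105 + 70 + 67 = $680.

Total revenue: $680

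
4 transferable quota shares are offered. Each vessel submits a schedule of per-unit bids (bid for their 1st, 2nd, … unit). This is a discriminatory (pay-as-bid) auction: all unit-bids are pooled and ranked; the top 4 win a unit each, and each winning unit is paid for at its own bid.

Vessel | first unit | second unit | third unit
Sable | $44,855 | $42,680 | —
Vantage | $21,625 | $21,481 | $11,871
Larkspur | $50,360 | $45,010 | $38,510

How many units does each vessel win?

Pooled unit-bids ranked (top 4): 50,360 (Larkspur-1), 45,010 (Larkspur-2), 44,855 (Sable-1), 42,680 (Sable-2)
Next rejected bid: $38,510 (not a price — pay-as-bid).
Allocation: Larkspur 2, Sable 2.

Larkspur 2, Sable 2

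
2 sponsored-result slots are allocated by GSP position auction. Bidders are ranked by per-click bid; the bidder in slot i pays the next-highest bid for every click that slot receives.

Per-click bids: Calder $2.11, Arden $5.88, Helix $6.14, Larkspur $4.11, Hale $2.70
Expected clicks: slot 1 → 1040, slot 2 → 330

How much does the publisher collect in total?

Ranked by bid: $6.14 (Helix) > $5.88 (Arden) > $4.11 (Larkspur) > …
Slot 1: Helix pays $5.88 × 1040 = $6115.20
Slot 2: Arden pays $4.11 × 330 = $1356.30
Total = $7471.50

Total revenue: $7471.50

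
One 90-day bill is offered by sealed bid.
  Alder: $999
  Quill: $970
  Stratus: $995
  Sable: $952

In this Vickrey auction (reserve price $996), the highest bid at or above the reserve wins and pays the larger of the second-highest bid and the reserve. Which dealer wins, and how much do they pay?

Rule: the highest bid at or above the reserve wins and pays the larger of the second-highest bid and the reserve.
Bids ranked: 999 (Alder) > 995 (Stratus) > 970 (Quill) > 952 (Sable)
Highest eligible bid: Alder at $999.
max(second-highest $995, reserve $996) = $996.

Alder pays $996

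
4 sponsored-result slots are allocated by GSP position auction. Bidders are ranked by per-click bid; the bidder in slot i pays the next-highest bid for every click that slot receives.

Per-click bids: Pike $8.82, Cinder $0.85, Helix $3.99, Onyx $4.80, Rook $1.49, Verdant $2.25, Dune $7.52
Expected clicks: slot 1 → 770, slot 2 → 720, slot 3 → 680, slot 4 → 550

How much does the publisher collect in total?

Total revenue: $13197.10

Ranked by bid: $8.82 (Pike) > $7.52 (Dune) > $4.80 (Onyx) > $3.99 (Helix) > $2.25 (Verdant) > …
Slot 1: Pike pays $7.52 × 770 = $5790.40
Slot 2: Dune pays $4.80 × 720 = $3456.00
Slot 3: Onyx pays $3.99 × 680 = $2713.20
Slot 4: Helix pays $2.25 × 550 = $1237.50
Total = $13197.10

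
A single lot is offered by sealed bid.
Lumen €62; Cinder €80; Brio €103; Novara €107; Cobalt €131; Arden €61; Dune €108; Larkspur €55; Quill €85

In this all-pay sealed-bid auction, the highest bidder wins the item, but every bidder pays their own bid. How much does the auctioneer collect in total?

Bids ranked: 131 (Cobalt) > 108 (Dune) > 107 (Novara) > 103 (Brio) > 85 (Quill) > 80 (Cinder) > …
Cobalt wins with the top bid; all bids are sunk regardless.
Every bidder forfeits their bid regardless of winning.
Revenue = 62 + 80 + 103 + 107 + 131 + 61 + 108 + 55 + 85 = €792.

Total revenue: €792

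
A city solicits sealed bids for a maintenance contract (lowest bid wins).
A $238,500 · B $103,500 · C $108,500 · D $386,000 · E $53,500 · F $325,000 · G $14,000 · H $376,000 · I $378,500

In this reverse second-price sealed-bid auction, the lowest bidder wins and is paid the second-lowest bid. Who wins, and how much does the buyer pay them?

Bids ranked: 14,000 (G) < 53,500 (E) < 103,500 (B) < 108,500 (C) < 238,500 (A) < 325,000 (F) < …
Second-price: G is paid E's bid of $53,500.

G is paid $53,500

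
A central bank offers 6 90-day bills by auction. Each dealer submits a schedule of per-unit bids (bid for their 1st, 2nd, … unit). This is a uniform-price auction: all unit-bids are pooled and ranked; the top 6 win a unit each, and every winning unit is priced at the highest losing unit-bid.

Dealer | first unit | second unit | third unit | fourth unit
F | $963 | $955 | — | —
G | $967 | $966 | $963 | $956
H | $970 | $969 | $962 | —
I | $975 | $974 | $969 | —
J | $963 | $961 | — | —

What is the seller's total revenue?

Pooled unit-bids ranked (top 6): 975 (I-1), 974 (I-2), 970 (H-1), 969 (H-2), 969 (I-3), 967 (G-1)
First bid not allocated: $966.
Allocation: G 1, H 2, I 3. Every unit priced at $966.
Revenue = 6 × 966 = $5,796.

Total revenue: $5,796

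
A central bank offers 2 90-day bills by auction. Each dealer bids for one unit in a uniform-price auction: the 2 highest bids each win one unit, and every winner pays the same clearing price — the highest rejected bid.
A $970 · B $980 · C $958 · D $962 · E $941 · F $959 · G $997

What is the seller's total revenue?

Bids ranked high→low: 997 (G), 980 (B), 970 (A), 962 (D), …
Top 2: G, B.
Clearing price = highest rejected bid = $970.
Total revenue = 2 × $970 = $1,940.

Total revenue: $1,940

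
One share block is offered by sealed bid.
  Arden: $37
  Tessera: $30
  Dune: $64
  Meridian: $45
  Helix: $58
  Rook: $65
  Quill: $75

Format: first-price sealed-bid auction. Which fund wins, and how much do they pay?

First-price sealed-bid auction: the highest bidder wins and pays their own bid.
Bids in order: 75 (Quill) > 65 (Rook) > 64 (Dune) > 58 (Helix) > 45 (Meridian) > 37 (Arden) > …
First-price: Quill pays what they bid, $75.

Quill pays $75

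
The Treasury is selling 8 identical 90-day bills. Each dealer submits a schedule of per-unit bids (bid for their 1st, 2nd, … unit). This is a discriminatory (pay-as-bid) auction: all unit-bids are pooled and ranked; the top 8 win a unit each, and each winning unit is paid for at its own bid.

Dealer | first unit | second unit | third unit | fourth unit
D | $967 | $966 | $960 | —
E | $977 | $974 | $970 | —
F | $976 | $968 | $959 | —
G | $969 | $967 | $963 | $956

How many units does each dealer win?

All unit-bids, highest first — top 8: 977 (E-1), 976 (F-1), 974 (E-2), 970 (E-3), 969 (G-1), 968 (F-2), 967 (D-1), 967 (G-2)
Next rejected bid: $966 (not a price — pay-as-bid).
Allocation: D 1, E 3, F 2, G 2.

D 1, E 3, F 2, G 2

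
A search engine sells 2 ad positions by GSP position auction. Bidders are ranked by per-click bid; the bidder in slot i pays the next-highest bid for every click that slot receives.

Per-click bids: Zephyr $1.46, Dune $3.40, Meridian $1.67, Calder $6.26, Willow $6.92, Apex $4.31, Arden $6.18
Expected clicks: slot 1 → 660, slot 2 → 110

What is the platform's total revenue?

Ranked by bid: $6.92 (Willow) > $6.26 (Calder) > $6.18 (Arden) > …
Slot 1: Willow pays $6.26 × 660 = $4131.60
Slot 2: Calder pays $6.18 × 110 = $679.80
Total = $4811.40

Total revenue: $4811.40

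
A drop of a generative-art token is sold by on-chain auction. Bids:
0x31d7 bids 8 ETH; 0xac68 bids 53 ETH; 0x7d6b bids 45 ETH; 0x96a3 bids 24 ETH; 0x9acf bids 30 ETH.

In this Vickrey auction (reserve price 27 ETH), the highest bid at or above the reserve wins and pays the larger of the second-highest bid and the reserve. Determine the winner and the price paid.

Vickrey auction (reserve price 27 ETH): the highest bid at or above the reserve wins and pays the larger of the second-highest bid and the reserve.
Bids in order: 53 (0xac68) > 45 (0x7d6b) > 30 (0x9acf) > 24 (0x96a3) > 8 (0x31d7)
0xac68 has the top bid at or above the reserve (53 ETH).
Second-highest bid 45 ETH exceeds the reserve 27 ETH → payment 45 ETH.

0xac68 pays 45 ETH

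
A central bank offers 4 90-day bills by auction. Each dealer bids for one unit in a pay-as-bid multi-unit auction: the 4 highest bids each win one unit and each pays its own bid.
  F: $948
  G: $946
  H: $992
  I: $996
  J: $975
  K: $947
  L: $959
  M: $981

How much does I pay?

I pays $996

Bids ranked high→low: 996 (I), 992 (H), 981 (M), 975 (J), 959 (L), 948 (F), …
Winners (4 units): I, H, M, J.
I wins → own bid $996.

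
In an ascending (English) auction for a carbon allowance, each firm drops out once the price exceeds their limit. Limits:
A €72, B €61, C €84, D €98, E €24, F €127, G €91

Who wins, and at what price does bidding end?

Sorting limits: 127 (F) > 98 (D) > 91 (G) > 84 (C) > 72 (A) > 61 (B) > …
Bidding ends when D exits at €98; F takes it.

F wins at €98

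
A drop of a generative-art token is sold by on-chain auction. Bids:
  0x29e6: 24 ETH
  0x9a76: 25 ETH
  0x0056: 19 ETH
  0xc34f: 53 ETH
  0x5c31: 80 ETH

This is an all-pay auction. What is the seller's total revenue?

Total revenue: 201 ETH

All-pay auction: the highest bidder wins the item, but every bidder pays their own bid.
Bids ranked: 80 (0x5c31) > 53 (0xc34f) > 25 (0x9a76) > 24 (0x29e6) > 19 (0x0056)
Every bidder forfeits their bid regardless of winning.
Revenue = 24 + 25 + 19 + 53 + 80 = 201 ETH.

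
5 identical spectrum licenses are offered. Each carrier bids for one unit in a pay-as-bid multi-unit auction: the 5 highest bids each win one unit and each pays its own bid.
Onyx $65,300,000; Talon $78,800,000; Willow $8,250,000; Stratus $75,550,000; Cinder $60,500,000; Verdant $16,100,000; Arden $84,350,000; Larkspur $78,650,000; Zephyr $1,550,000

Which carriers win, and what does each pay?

Sorting: 84,350,000 (Arden), 78,800,000 (Talon), 78,650,000 (Larkspur), 75,550,000 (Stratus), 65,300,000 (Onyx), 60,500,000 (Cinder), 16,100,000 (Verdant), …
Winners (5 units): Arden, Talon, Larkspur, Stratus, Onyx.
Each winner pays its own bid: Arden $84,350,000, Talon $78,800,000, Larkspur $78,650,000, Stratus $75,550,000, Onyx $65,300,000.

Arden $84,350,000, Talon $78,800,000, Larkspur $78,650,000, Stratus $75,550,000, Onyx $65,300,000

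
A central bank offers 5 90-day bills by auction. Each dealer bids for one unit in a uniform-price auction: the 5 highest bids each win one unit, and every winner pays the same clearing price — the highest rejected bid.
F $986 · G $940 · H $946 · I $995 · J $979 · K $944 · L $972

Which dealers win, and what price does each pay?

I, F, J, L, H; each pays $944

Bids ranked high→low: 995 (I), 986 (F), 979 (J), 972 (L), 946 (H), 944 (K), 940 (G)
The 5 highest are I, F, J, L, H.
Clearing price = highest rejected bid = $944.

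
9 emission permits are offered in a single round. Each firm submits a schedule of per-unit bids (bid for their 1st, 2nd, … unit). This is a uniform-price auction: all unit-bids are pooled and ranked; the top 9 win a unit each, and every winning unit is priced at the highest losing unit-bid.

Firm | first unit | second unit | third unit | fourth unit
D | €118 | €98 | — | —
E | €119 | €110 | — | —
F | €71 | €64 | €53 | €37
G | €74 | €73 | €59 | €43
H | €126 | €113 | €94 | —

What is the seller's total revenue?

Merging the schedules and taking the best 9: 126 (H-1), 119 (E-1), 118 (D-1), 113 (H-2), 110 (E-2), 98 (D-2), 94 (H-3), 74 (G-1), 73 (G-2)
First bid not allocated: €71.
Allocation: D 2, E 2, G 2, H 3. Every unit priced at €71.
Revenue = 9 × 71 = €639.

Total revenue: €639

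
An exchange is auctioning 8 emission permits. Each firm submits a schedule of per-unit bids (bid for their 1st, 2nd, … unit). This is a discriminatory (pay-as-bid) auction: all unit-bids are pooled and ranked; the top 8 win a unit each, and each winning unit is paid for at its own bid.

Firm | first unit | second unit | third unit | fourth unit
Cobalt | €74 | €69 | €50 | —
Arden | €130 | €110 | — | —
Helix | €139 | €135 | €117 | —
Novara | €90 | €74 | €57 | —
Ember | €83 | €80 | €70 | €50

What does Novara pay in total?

All unit-bids, highest first — top 8: 139 (Helix-1), 135 (Helix-2), 130 (Arden-1), 117 (Helix-3), 110 (Arden-2), 90 (Novara-1), 83 (Ember-1), 80 (Ember-2)
Next rejected bid: €74 (not a price — pay-as-bid).
Novara's winning unit-bids: 90 = €90.

Novara pays €90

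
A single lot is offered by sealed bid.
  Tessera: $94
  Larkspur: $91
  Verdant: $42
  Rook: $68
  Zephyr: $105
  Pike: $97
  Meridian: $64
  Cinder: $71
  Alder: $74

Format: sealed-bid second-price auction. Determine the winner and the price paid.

Rule: the highest bidder wins and pays the second-highest bid.
Sorting bids: 105 (Zephyr) > 97 (Pike) > 94 (Tessera) > 91 (Larkspur) > 74 (Alder) > 71 (Cinder) > …
Zephyr wins with the highest bid; price is set by the runner-up at $97.

Zephyr pays $97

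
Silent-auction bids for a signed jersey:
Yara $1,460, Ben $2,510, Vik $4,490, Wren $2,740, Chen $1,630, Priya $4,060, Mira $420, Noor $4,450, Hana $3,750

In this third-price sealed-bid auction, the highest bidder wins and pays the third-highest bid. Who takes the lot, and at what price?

Vik pays $4,060

Rule: the highest bidder wins and pays the third-highest bid.
Sorting bids: 4,490 (Vik) > 4,450 (Noor) > 4,060 (Priya) > 3,750 (Hana) > 2,740 (Wren) > 2,510 (Ben) > …
Vik wins; payment is bid #3 in the ranking = $4,060.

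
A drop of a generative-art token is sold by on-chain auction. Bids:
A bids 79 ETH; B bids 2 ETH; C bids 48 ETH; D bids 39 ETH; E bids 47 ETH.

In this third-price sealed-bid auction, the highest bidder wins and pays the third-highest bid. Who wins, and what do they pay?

A pays 47 ETH

Rule: the highest bidder wins and pays the third-highest bid.
Sorting bids: 79 (A) > 48 (C) > 47 (E) > 39 (D) > 2 (B)
A wins; payment is bid #3 in the ranking = 47 ETH.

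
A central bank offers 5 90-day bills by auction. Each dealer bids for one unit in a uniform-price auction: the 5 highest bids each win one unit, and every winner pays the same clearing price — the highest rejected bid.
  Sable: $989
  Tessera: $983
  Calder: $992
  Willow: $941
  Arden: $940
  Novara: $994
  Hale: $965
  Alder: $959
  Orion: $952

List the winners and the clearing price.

Ordering the bids: 994 (Novara), 992 (Calder), 989 (Sable), 983 (Tessera), 965 (Hale), 959 (Alder), 952 (Orion), …
Winners (5 units): Novara, Calder, Sable, Tessera, Hale.
Highest unsuccessful bid: $959 → clearing price.

Novara, Calder, Sable, Tessera, Hale; each pays $959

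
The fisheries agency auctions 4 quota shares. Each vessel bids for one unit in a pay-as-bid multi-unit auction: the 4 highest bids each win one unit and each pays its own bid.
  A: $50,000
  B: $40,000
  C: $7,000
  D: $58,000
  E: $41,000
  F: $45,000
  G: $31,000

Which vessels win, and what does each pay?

D $58,000, A $50,000, F $45,000, E $41,000

Sorting: 58,000 (D), 50,000 (A), 45,000 (F), 41,000 (E), 40,000 (B), 31,000 (G), …
The 4 highest are D, A, F, E.
Each winner pays its own bid: D $58,000, A $50,000, F $45,000, E $41,000.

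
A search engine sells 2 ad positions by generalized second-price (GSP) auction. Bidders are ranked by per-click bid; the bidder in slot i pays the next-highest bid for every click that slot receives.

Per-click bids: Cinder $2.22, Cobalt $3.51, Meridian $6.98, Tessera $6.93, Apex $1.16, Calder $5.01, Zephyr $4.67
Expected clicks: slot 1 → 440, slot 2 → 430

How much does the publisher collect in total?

Total revenue: $5203.50

Per-click bids in order: $6.98 (Meridian) > $6.93 (Tessera) > $5.01 (Calder) > …
Slot 1: Meridian pays $6.93 × 440 = $3049.20
Slot 2: Tessera pays $5.01 × 430 = $2154.30
Total = $5203.50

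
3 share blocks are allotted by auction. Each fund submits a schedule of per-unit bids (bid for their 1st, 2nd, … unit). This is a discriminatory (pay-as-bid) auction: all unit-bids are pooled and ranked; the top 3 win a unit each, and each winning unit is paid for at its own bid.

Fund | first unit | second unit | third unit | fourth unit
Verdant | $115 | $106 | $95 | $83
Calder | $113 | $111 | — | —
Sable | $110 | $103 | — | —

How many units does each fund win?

Calder 2, Verdant 1

Merging the schedules and taking the best 3: 115 (Verdant-1), 113 (Calder-1), 111 (Calder-2)
Next rejected bid: $110 (not a price — pay-as-bid).
Allocation: Calder 2, Verdant 1.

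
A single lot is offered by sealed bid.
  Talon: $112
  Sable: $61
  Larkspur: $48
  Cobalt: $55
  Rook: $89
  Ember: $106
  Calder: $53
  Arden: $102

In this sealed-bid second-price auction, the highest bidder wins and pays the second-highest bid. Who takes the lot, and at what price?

Bids ranked: 112 (Talon) > 106 (Ember) > 102 (Arden) > 89 (Rook) > 61 (Sable) > 55 (Cobalt) > …
Second-price: Talon pays Ember's bid of $106.

Talon pays $106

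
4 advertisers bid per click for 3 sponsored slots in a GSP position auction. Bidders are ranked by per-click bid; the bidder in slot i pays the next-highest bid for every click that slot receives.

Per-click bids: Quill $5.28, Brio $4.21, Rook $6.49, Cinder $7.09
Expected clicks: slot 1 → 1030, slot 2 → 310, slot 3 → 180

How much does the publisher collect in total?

Total revenue: $9079.30

Sorting advertisers: $7.09 (Cinder) > $6.49 (Rook) > $5.28 (Quill) > $4.21 (Brio)
Slot 1: Cinder pays $6.49 × 1030 = $6684.70
Slot 2: Rook pays $5.28 × 310 = $1636.80
Slot 3: Quill pays $4.21 × 180 = $757.80
Total = $9079.30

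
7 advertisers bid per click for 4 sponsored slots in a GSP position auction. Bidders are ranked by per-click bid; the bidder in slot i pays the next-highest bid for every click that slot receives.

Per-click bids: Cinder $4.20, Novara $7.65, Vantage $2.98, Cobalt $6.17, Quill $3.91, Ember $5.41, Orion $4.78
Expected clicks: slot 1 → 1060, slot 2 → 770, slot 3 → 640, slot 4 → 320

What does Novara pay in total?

Per-click bids in order: $7.65 (Novara) > $6.17 (Cobalt) > $5.41 (Ember) > $4.78 (Orion) > $4.20 (Cinder) > …
Novara holds slot 1 → pays next bid $6.17 × 1060 clicks = $6540.20.

Novara pays $6540.20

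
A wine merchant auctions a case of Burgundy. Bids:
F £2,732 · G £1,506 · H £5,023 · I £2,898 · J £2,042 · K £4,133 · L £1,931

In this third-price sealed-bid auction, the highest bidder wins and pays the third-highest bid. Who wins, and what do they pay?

H pays £2,898

Third-price sealed-bid auction: the highest bidder wins and pays the third-highest bid.
Bids in order: 5,023 (H) > 4,133 (K) > 2,898 (I) > 2,732 (F) > 2,042 (J) > 1,931 (L) > …
H wins; payment is bid #3 in the ranking = £2,898.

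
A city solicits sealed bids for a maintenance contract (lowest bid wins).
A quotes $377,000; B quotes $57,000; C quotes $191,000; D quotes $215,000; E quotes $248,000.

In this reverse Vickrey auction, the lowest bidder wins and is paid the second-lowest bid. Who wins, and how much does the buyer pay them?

Rule: the lowest bidder wins and is paid the second-lowest bid.
Sorting bids: 57,000 (B) < 191,000 (C) < 215,000 (D) < 248,000 (E) < 377,000 (A)
B wins with the lowest bid; price is set by the runner-up at $191,000.

B is paid $191,000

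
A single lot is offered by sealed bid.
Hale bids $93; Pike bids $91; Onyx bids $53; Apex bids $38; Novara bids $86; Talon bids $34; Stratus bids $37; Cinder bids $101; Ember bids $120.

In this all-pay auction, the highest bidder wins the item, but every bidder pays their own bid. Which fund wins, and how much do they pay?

Ember pays $120

All-pay auction: the highest bidder wins the item, but every bidder pays their own bid.
Sorting bids: 120 (Ember) > 101 (Cinder) > 93 (Hale) > 91 (Pike) > 86 (Novara) > 53 (Onyx) > …
Ember is highest and takes the item; every bidder forfeits their bid.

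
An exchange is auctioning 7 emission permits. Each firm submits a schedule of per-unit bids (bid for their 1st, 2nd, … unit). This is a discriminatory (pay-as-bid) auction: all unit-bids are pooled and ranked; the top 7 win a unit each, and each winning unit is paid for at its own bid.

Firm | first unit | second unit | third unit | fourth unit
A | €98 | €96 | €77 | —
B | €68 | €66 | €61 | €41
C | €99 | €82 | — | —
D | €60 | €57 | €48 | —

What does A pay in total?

A pays €271

All unit-bids, highest first — top 7: 99 (C-1), 98 (A-1), 96 (A-2), 82 (C-2), 77 (A-3), 68 (B-1), 66 (B-2)
Next rejected bid: €61 (not a price — pay-as-bid).
A's winning unit-bids: 98 + 96 + 77 = €271.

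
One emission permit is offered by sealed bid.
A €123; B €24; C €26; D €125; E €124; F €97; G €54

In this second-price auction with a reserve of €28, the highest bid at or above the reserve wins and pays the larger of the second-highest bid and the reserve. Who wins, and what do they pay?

D pays €124

Rule: the highest bid at or above the reserve wins and pays the larger of the second-highest bid and the reserve.
Bids ranked: 125 (D) > 124 (E) > 123 (A) > 97 (F) > 54 (G) > 26 (C) > …
D has the top bid at or above the reserve (€125).
Second-highest bid €124 exceeds the reserve €28 → payment €124.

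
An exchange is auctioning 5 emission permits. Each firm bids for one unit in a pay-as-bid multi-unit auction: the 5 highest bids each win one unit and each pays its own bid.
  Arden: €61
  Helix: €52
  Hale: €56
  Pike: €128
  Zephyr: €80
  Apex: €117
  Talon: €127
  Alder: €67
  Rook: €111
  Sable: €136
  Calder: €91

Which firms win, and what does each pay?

Bids ranked high→low: 136 (Sable), 128 (Pike), 127 (Talon), 117 (Apex), 111 (Rook), 91 (Calder), 80 (Zephyr), …
Top 5: Sable, Pike, Talon, Apex, Rook.
Each winner pays its own bid: Sable €136, Pike €128, Talon €127, Apex €117, Rook €111.

Sable €136, Pike €128, Talon €127, Apex €117, Rook €111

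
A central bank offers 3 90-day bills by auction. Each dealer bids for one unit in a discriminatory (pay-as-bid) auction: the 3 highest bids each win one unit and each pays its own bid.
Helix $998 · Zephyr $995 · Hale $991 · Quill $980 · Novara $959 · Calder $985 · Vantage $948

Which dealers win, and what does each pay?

Helix $998, Zephyr $995, Hale $991

Bids ranked high→low: 998 (Helix), 995 (Zephyr), 991 (Hale), 985 (Calder), 980 (Quill), …
Top 3: Helix, Zephyr, Hale.
Each winner pays its own bid: Helix $998, Zephyr $995, Hale $991.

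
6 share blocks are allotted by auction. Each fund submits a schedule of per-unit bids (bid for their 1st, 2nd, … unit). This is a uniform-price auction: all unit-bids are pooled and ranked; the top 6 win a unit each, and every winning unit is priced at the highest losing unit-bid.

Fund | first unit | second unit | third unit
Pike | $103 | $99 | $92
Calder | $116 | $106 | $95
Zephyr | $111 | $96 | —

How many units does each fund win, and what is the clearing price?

Merging the schedules and taking the best 6: 116 (Calder-1), 111 (Zephyr-1), 106 (Calder-2), 103 (Pike-1), 99 (Pike-2), 96 (Zephyr-2)
Highest rejected unit-bid = $95.
Allocation: Calder 2, Pike 2, Zephyr 2.

Calder 2, Pike 2, Zephyr 2; clearing price $95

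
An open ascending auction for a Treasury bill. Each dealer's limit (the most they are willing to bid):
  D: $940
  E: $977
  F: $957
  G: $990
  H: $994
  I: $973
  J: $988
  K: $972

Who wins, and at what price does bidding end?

Limits in order: 994 (H) > 990 (G) > 988 (J) > 977 (E) > 973 (I) > 972 (K) > …
Once the price passes $990, only H is left; the hammer falls at G's limit of $990.

H wins at $990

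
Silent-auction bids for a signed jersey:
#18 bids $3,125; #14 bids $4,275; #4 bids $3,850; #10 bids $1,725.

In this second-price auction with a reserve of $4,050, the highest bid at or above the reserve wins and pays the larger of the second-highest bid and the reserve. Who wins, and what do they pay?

Rule: the highest bid at or above the reserve wins and pays the larger of the second-highest bid and the reserve.
Bids in order: 4,275 (#14) > 3,850 (#4) > 3,125 (#18) > 1,725 (#10)
Highest eligible bid: #14 at $4,275.
max(second-highest $3,850, reserve $4,050) = $4,050.

#14 pays $4,050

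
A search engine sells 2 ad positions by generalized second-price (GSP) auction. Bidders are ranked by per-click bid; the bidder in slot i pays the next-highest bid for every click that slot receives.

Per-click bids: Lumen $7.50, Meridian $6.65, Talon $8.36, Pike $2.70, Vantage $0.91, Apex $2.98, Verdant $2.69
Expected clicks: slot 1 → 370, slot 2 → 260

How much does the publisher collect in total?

Ranked by bid: $8.36 (Talon) > $7.50 (Lumen) > $6.65 (Meridian) > …
Slot 1: Talon pays $7.50 × 370 = $2775.00
Slot 2: Lumen pays $6.65 × 260 = $1729.00
Total = $4504.00

Total revenue: $4504.00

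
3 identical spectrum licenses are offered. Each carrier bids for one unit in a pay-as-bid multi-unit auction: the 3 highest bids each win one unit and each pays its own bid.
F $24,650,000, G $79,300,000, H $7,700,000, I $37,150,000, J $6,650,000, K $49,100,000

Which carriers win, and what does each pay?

Sorting: 79,300,000 (G), 49,100,000 (K), 37,150,000 (I), 24,650,000 (F), 7,700,000 (H), …
Top 3: G, K, I.
Each winner pays its own bid: G $79,300,000, K $49,100,000, I $37,150,000.

G $79,300,000, K $49,100,000, I $37,150,000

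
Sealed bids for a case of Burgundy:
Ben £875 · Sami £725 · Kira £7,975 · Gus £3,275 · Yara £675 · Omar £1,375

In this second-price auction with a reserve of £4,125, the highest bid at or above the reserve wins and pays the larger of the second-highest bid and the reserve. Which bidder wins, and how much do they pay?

Rule: the highest bid at or above the reserve wins and pays the larger of the second-highest bid and the reserve.
Bids ranked: 7,975 (Kira) > 3,275 (Gus) > 1,375 (Omar) > 875 (Ben) > 725 (Sami) > 675 (Yara)
Highest eligible bid: Kira at £7,975.
Second-highest bid £3,275 is below the reserve £4,125, so the reserve binds → payment £4,125.

Kira pays £4,125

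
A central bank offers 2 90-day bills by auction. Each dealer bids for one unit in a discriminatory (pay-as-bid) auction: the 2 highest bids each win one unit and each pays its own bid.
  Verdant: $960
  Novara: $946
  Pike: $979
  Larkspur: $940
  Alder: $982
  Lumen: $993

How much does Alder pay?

Alder pays $982

Sorting: 993 (Lumen), 982 (Alder), 979 (Pike), 960 (Verdant), …
Top 2: Lumen, Alder.
Alder wins → own bid $982.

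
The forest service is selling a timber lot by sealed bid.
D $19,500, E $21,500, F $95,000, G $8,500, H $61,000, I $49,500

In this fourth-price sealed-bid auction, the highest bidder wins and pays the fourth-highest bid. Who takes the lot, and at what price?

F pays $21,500

Fourth-price sealed-bid auction: the highest bidder wins and pays the fourth-highest bid.
Bids ranked: 95,000 (F) > 61,000 (H) > 49,500 (I) > 21,500 (E) > 19,500 (D) > 8,500 (G)
F wins; payment is bid #4 in the ranking = $21,500.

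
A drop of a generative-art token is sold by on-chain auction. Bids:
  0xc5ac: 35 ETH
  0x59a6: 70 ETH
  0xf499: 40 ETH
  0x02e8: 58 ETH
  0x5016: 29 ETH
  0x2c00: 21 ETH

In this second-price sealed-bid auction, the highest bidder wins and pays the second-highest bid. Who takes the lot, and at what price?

Bids in order: 70 (0x59a6) > 58 (0x02e8) > 40 (0xf499) > 35 (0xc5ac) > 29 (0x5016) > 21 (0x2c00)
Second-price: 0x59a6 pays 0x02e8's bid of 58 ETH.

0x59a6 pays 58 ETH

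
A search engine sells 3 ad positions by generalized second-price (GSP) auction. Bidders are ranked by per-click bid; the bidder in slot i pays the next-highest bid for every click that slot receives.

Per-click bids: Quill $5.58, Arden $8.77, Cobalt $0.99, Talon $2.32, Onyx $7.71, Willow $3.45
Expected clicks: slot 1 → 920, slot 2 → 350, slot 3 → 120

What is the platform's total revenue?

Total revenue: $9460.20

Ranked by bid: $8.77 (Arden) > $7.71 (Onyx) > $5.58 (Quill) > $3.45 (Willow) > …
Slot 1: Arden pays $7.71 × 920 = $7093.20
Slot 2: Onyx pays $5.58 × 350 = $1953.00
Slot 3: Quill pays $3.45 × 120 = $414.00
Total = $9460.20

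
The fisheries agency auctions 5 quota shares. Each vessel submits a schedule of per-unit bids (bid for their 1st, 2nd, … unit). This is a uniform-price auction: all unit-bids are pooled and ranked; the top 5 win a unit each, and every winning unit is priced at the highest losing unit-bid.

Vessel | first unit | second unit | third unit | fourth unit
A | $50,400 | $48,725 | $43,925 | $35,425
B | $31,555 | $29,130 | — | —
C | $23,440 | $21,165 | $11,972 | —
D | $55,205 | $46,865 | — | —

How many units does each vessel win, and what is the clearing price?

Merging the schedules and taking the best 5: 55,205 (D-1), 50,400 (A-1), 48,725 (A-2), 46,865 (D-2), 43,925 (A-3)
First bid not allocated: $35,425.
Allocation: A 3, D 2.

A 3, D 2; clearing price $35,425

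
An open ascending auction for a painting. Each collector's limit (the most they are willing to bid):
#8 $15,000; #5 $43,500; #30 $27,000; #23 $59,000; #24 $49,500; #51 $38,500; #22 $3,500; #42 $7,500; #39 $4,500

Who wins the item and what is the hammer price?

#23 wins at $49,500

Open ascending-bid auction: the price rises until one bidder remains; the winner pays the price at which the last rival dropped out.
Sorting limits: 59,000 (#23) > 49,500 (#24) > 43,500 (#5) > 38,500 (#51) > 27,000 (#30) > 15,000 (#8) > …
Bidding ends when #24 exits at $49,500; #23 takes it.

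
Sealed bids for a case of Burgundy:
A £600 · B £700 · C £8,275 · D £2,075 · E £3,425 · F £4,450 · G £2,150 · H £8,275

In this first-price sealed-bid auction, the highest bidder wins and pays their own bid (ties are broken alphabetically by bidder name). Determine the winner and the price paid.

C pays £8,275

Sorting bids: 8,275 (C) > 8,275 (H) > 4,450 (F) > 3,425 (E) > 2,150 (G) > 2,075 (D) > …
Tie at £8,275 → C wins by tie-break.
First-price: C pays what they bid, £8,275.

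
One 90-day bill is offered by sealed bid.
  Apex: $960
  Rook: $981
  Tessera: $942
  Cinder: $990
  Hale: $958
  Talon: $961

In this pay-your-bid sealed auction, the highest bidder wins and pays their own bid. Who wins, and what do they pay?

Cinder pays $990

Pay-your-bid sealed auction: the highest bidder wins and pays their own bid.
Sorting bids: 990 (Cinder) > 981 (Rook) > 961 (Talon) > 960 (Apex) > 958 (Hale) > 942 (Tessera)
Cinder is highest → pays own bid, $990.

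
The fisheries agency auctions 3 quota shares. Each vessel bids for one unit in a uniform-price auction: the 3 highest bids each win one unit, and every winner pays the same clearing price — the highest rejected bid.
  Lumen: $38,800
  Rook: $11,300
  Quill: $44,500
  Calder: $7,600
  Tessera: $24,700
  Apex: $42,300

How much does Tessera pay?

Tessera pays $0

Sorting: 44,500 (Quill), 42,300 (Apex), 38,800 (Lumen), 24,700 (Tessera), 11,300 (Rook), …
The 3 highest are Quill, Apex, Lumen.
Clearing price = highest rejected bid = $24,700.
Tessera does not win → pays $0.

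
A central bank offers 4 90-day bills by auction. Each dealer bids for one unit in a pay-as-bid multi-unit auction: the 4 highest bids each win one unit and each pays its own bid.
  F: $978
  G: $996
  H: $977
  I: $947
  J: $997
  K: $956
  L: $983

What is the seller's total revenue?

Total revenue: $3,954

Ordering the bids: 997 (J), 996 (G), 983 (L), 978 (F), 977 (H), 956 (K), …
Top 4: J, G, L, F.
Total revenue = 997 + 996 + 983 + 978 = $3,954.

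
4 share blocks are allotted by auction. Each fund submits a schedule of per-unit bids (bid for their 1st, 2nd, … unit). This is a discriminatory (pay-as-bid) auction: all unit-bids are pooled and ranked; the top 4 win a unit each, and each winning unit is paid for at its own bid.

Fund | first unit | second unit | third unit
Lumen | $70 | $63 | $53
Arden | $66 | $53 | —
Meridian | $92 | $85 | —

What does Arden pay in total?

Arden pays $66

All unit-bids, highest first — top 4: 92 (Meridian-1), 85 (Meridian-2), 70 (Lumen-1), 66 (Arden-1)
Next rejected bid: $63 (not a price — pay-as-bid).
Arden's winning unit-bids: 66 = $66.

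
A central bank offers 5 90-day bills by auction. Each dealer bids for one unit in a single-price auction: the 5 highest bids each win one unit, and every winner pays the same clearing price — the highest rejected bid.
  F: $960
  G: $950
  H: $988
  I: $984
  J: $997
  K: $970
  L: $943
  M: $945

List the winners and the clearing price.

J, H, I, K, F; each pays $950

Sorting: 997 (J), 988 (H), 984 (I), 970 (K), 960 (F), 950 (G), 945 (M), …
Top 5: J, H, I, K, F.
First losing bid is G's $950, which sets the uniform price.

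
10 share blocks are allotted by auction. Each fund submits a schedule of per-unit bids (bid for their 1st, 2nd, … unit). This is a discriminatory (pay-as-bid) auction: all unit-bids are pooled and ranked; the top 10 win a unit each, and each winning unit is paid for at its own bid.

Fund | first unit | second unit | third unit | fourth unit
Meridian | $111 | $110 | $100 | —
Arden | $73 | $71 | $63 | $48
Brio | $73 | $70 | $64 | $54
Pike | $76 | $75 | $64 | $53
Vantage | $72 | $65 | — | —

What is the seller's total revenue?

Pooled unit-bids ranked (top 10): 111 (Meridian-1), 110 (Meridian-2), 100 (Meridian-3), 76 (Pike-1), 75 (Pike-2), 73 (Arden-1), 73 (Brio-1), 72 (Vantage-1), 71 (Arden-2), 70 (Brio-2)
Next rejected bid: $65 (not a price — pay-as-bid).
Each winning unit pays its own bid.
Revenue = 111 + 110 + 100 + 76 + 75 + 73 + 73 + 72 + 71 + 70 = $831.

Total revenue: $831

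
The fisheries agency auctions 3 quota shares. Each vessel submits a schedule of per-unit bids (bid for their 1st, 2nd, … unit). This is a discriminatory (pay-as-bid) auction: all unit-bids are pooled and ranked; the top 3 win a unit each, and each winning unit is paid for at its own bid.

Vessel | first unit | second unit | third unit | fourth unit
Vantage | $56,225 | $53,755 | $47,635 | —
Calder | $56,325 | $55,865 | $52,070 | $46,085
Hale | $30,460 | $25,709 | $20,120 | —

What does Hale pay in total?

All unit-bids, highest first — top 3: 56,325 (Calder-1), 56,225 (Vantage-1), 55,865 (Calder-2)
Next rejected bid: $53,755 (not a price — pay-as-bid).
Hale wins no units.

Hale pays $0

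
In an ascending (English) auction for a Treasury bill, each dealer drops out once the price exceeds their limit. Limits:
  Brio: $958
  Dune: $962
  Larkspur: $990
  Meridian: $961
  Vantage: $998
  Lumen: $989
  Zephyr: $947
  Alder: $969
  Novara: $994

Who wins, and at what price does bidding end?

Vantage wins at $994

Limits ranked: 998 (Vantage) > 994 (Novara) > 990 (Larkspur) > 989 (Lumen) > 969 (Alder) > 962 (Dune) > …
Novara is the last rival to drop out, at $994; Vantage remains and wins at that price.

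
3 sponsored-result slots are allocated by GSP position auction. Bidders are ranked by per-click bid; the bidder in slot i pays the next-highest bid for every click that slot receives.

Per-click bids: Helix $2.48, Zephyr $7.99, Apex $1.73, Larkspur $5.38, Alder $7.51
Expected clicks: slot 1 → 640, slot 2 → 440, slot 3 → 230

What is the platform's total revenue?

Ranked by bid: $7.99 (Zephyr) > $7.51 (Alder) > $5.38 (Larkspur) > $2.48 (Helix) > …
Slot 1: Zephyr pays $7.51 × 640 = $4806.40
Slot 2: Alder pays $5.38 × 440 = $2367.20
Slot 3: Larkspur pays $2.48 × 230 = $570.40
Total = $7744.00

Total revenue: $7744.00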